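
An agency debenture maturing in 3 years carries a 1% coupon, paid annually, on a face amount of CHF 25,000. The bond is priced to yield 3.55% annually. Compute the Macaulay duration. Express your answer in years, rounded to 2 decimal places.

Periodic yield y = 0.0355. Discount each cash flow and weight by its year:
  t   CF        PV=CF/(1+0.0355)^t    t·PV
  1       250.00       241.4293       241.4293
  2       250.00       233.1524       466.3047
  3    25,250.00    22,741.0793    68,223.2379
  Σ                 23,215.6609    68,930.9719
Price P = Σ PV = 23,215.6609.
Macaulay duration = Σ(t·PV) / P = 68,930.9719 / 23,215.6609 = 2.96916 years.

2.97 years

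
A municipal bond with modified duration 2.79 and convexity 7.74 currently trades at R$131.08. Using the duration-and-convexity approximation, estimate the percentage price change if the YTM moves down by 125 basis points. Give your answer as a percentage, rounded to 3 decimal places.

+3.548%

Duration effect: -D_mod·Δy = -2.79 × (-0.0125) = +0.034875
Convexity effect: ½·C·(Δy)² = 0.5 × 7.74 × (-0.0125)² = +0.0006046875
ΔP/P ≈ +0.034875 + 0.0006046875 = +0.0354796875
= +3.54796875%.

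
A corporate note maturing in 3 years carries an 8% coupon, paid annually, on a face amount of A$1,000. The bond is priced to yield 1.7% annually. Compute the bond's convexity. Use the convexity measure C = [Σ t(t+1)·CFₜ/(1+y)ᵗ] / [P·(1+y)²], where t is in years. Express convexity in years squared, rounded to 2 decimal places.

With y = 0.017:
  t   CF        PV=CF/(1+0.017)^t    t·PV        t(t+1)·PV
  1        80.00        78.6627        78.6627         157.3255
  2        80.00        77.3478       154.6956         464.0869
  3     1,080.00     1,026.7410     3,080.2229      12,320.8918
  Σ                  1,182.7515     3,313.5813      12,942.3042
P = 1,182.7515.
Convexity = Σ t(t+1)·PV / [P·(1+y)²] = 12,942.3042 / (1,182.7515 × 1.034289) = 10.57977.

10.58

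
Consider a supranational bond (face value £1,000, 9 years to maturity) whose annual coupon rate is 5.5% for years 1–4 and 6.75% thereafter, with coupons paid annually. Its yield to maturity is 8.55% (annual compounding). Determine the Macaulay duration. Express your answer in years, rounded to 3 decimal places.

Periodic yield y = 0.0855. Discount each cash flow and weight by its year:
  t   CF        PV=CF/(1+0.0855)^t    t·PV
  1        55.00        50.6679        50.6679
  2        55.00        46.6770        93.3540
  3        55.00        43.0005       129.0014
  4        55.00        39.6135       158.4541
  5        67.50        44.7873       223.9364
  6        67.50        41.2596       247.5575
  7        67.50        38.0097       266.0682
  8        67.50        35.0159       280.1271
  9     1,067.50       510.1518     4,591.3663
  Σ                    849.1832     6,040.5329
Price P = Σ PV = 849.1832.
Macaulay duration = Σ(t·PV) / P = 6,040.5329 / 849.1832 = 7.11334 years.

7.113 years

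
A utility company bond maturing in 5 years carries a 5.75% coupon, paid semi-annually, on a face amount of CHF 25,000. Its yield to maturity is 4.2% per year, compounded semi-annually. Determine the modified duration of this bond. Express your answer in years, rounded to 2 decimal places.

4.35 years

Periodic yield y = 0.021. First find Macaulay duration:
  t   CF        PV=CF/(1+0.021)^t    t·PV
  1       718.75       703.9667       703.9667
  2       718.75       689.4875     1,378.9749
  3       718.75       675.3060     2,025.9181
  4       718.75       661.4163     2,645.6652
  5       718.75       647.8122     3,239.0612
  6       718.75       634.4880     3,806.9279
  7       718.75       621.4378     4,350.0646
  8       718.75       608.6560     4,869.2482
  9       718.75       596.1371     5,365.2343
  10   25,718.75    20,892.5974   208,925.9743
  Σ                 26,731.3051   237,311.0352
P = 26,731.3051; Macaulay duration = 237,311.0352 / 26,731.3051 = 8.87764 half-year periods = 4.43882 years.
Modified duration = D_Mac / (1 + y) = 4.43882 / 1.021 = 4.34752 years.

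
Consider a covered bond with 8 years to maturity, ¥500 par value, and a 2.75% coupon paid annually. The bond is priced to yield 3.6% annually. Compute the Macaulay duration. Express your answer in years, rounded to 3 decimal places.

7.263 years

Periodic yield y = 0.036. Discount each cash flow and weight by its year:
  t   CF        PV=CF/(1+0.036)^t    t·PV
  1        13.75        13.2722        13.2722
  2        13.75        12.8110        25.6220
  3        13.75        12.3658        37.0975
  4        13.75        11.9361        47.7445
  5        13.75        11.5214        57.6068
  6        13.75        11.1210        66.7260
  7        13.75        10.7346        75.1419
  8       513.75       387.1451     3,097.1610
  Σ                    470.9072     3,420.3720
Price P = Σ PV = 470.9072.
Macaulay duration = Σ(t·PV) / P = 3,420.3720 / 470.9072 = 7.26337 years.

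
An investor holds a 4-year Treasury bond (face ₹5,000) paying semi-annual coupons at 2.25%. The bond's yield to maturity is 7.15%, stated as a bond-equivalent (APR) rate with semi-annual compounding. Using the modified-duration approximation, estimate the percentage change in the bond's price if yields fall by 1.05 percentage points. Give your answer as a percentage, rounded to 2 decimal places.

+3.88%

Periodic yield y = 0.03575. Modified duration first:
  t   CF        PV=CF/(1+0.03575)^t    t·PV
  1        56.25        54.3085        54.3085
  2        56.25        52.4340       104.8679
  3        56.25        50.6241       151.8724
  4        56.25        48.8768       195.5072
  5        56.25        47.1898       235.9488
  6        56.25        45.5610       273.3658
  7        56.25        43.9884       307.9186
  8     5,056.25     3,817.5875    30,540.7002
  Σ                  4,160.5700    31,864.4895
P = 4,160.5700; D_Mac = 7.65868 half-year periods = 3.82934 yrs; D_mod = 3.82934/(1+0.03575) = 3.69717 yrs.
ΔP/P ≈ -D_mod · Δy = -3.69717 × (-0.0105) = +0.038820 = +3.8820%.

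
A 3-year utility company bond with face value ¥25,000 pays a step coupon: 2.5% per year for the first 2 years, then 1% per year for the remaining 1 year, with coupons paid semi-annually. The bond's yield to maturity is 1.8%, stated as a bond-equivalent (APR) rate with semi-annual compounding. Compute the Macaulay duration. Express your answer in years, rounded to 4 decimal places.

2.9123 years

Periodic yield y = 0.009. Discount each cash flow and weight by its period:
  t   CF        PV=CF/(1+0.009)^t    t·PV
  1       312.50       309.7126       309.7126
  2       312.50       306.9500       613.9001
  3       312.50       304.2121       912.6364
  4       312.50       301.4986     1,205.9946
  5       125.00       119.5237       597.6187
  6    25,125.00    23,809.9823   142,859.8939
  Σ                 25,151.8795   146,499.7563
Price P = Σ PV = 25,151.8795.
Macaulay duration = Σ(t·PV) / P = 146,499.7563 / 25,151.8795 = 5.82460 half-year periods.
In years: 5.82460 / 2 = 2.91230 years.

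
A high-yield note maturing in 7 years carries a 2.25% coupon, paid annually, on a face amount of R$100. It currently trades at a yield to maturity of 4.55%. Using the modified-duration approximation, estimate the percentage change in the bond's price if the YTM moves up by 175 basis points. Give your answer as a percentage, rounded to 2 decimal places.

Periodic yield y = 0.0455. Modified duration first:
  t   CF        PV=CF/(1+0.0455)^t    t·PV
  1         2.25         2.1521         2.1521
  2         2.25         2.0584         4.1168
  3         2.25         1.9688         5.9065
  4         2.25         1.8832         7.5326
  5         2.25         1.8012         9.0060
  6         2.25         1.7228        10.3369
  7       102.25        74.8850       524.1953
  Σ                     86.4716       563.2462
P = 86.4716; D_Mac = 6.51366 yrs; D_mod = 6.51366/(1+0.0455) = 6.23019 yrs.
ΔP/P ≈ -D_mod · Δy = -6.23019 × (+0.0175) = -0.109028 = -10.9028%.

-10.90%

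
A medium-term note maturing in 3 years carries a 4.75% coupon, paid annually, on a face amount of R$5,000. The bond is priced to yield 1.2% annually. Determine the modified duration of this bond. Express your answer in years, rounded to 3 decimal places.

Periodic yield y = 0.012. First find Macaulay duration:
  t   CF        PV=CF/(1+0.012)^t    t·PV
  1       237.50       234.6838       234.6838
  2       237.50       231.9010       463.8020
  3     5,237.50     5,053.3863    15,160.1589
  Σ                  5,519.9711    15,858.6447
P = 5,519.9711; Macaulay duration = 15,858.6447 / 5,519.9711 = 2.87296 years.
Modified duration = D_Mac / (1 + y) = 2.87296 / 1.012 = 2.83889 years.

2.839 years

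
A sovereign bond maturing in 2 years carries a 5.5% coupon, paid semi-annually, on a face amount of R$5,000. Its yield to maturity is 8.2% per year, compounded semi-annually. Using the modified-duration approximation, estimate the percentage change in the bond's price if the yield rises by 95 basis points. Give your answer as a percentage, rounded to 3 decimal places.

-1.751%

Periodic yield y = 0.041. Modified duration first:
  t   CF        PV=CF/(1+0.041)^t    t·PV
  1       137.50       132.0845       132.0845
  2       137.50       126.8824       253.7647
  3       137.50       121.8851       365.6552
  4     5,137.50     4,374.7065    17,498.8258
  Σ                  4,755.5584    18,250.3303
P = 4,755.5584; D_Mac = 3.83768 half-year periods = 1.91884 yrs; D_mod = 1.91884/(1+0.041) = 1.84327 yrs.
ΔP/P ≈ -D_mod · Δy = -1.84327 × (+0.0095) = -0.017511 = -1.7511%.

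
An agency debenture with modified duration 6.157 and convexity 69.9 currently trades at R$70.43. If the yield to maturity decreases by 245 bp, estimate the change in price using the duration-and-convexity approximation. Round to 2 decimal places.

Duration effect: -D_mod·Δy = -6.157 × (-0.0245) = +0.1508465
Convexity effect: ½·C·(Δy)² = 0.5 × 69.9 × (-0.0245)² = +0.0209787375
ΔP/P ≈ +0.1508465 + 0.0209787375 = +0.1718252375
ΔP ≈ 70.43 × (+0.1718252375) = +12.101651477125.

+R$12.10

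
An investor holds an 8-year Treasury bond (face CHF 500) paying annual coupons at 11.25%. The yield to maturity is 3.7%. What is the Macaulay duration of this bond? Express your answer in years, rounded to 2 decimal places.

6.13 years

Periodic yield y = 0.037. Discount each cash flow and weight by its year:
  t   CF        PV=CF/(1+0.037)^t    t·PV
  1        56.25        54.2430        54.2430
  2        56.25        52.3076       104.6153
  3        56.25        50.4413       151.3239
  4        56.25        48.6416       194.5662
  5        56.25        46.9060       234.5302
  6        56.25        45.2324       271.3946
  7        56.25        43.6186       305.3299
  8       556.25       415.9489     3,327.5911
  Σ                    757.3394     4,643.5942
Price P = Σ PV = 757.3394.
Macaulay duration = Σ(t·PV) / P = 4,643.5942 / 757.3394 = 6.13146 years.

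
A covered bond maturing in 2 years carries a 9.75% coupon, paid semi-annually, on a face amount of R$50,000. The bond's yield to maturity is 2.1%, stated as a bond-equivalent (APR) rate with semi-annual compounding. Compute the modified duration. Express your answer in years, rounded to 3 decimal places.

1.855 years

Periodic yield y = 0.0105. First find Macaulay duration:
  t   CF        PV=CF/(1+0.0105)^t    t·PV
  1     2,437.50     2,412.1722     2,412.1722
  2     2,437.50     2,387.1076     4,774.2151
  3     2,437.50     2,362.3034     7,086.9101
  4    52,437.50    50,291.7452   201,166.9809
  Σ                 57,453.3284   215,440.2783
P = 57,453.3284; Macaulay duration = 215,440.2783 / 57,453.3284 = 3.74983 half-year periods = 1.87492 years.
Modified duration = D_Mac / (1 + y) = 1.87492 / 1.0105 = 1.85543 years.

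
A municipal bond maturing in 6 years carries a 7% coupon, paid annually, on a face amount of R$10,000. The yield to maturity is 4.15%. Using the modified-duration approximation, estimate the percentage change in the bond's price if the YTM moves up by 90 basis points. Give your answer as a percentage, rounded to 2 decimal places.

Periodic yield y = 0.0415. Modified duration first:
  t   CF        PV=CF/(1+0.0415)^t    t·PV
  1       700.00       672.1075       672.1075
  2       700.00       645.3265     1,290.6530
  3       700.00       619.6126     1,858.8377
  4       700.00       594.9233     2,379.6930
  5       700.00       571.2177     2,856.0886
  6    10,700.00     8,383.5533    50,301.3201
  Σ                 11,486.7409    59,358.6999
P = 11,486.7409; D_Mac = 5.16758 yrs; D_mod = 5.16758/(1+0.0415) = 4.96167 yrs.
ΔP/P ≈ -D_mod · Δy = -4.96167 × (+0.009) = -0.044655 = -4.4655%.

-4.47%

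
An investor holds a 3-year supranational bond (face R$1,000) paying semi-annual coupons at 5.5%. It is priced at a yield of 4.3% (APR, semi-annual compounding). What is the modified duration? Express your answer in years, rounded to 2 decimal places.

2.75 years

Periodic yield y = 0.0215. First find Macaulay duration:
  t   CF        PV=CF/(1+0.0215)^t    t·PV
  1        27.50        26.9212        26.9212
  2        27.50        26.3546        52.7091
  3        27.50        25.7999        77.3996
  4        27.50        25.2569       101.0274
  5        27.50        24.7253       123.6263
  6     1,027.50       904.3814     5,426.2882
  Σ                  1,033.4391     5,807.9718
P = 1,033.4391; Macaulay duration = 5,807.9718 / 1,033.4391 = 5.62004 half-year periods = 2.81002 years.
Modified duration = D_Mac / (1 + y) = 2.81002 / 1.0215 = 2.75088 years.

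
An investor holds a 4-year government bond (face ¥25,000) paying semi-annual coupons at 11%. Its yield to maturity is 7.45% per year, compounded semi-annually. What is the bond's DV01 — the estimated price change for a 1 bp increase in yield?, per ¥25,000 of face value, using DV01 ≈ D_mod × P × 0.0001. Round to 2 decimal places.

¥9.14

Periodic yield y = 0.03725.
  t   CF        PV=CF/(1+0.03725)^t    t·PV
  1     1,375.00     1,325.6206     1,325.6206
  2     1,375.00     1,278.0146     2,556.0292
  3     1,375.00     1,232.1182     3,696.3546
  4     1,375.00     1,187.8700     4,751.4801
  5     1,375.00     1,145.2109     5,726.0546
  6     1,375.00     1,104.0838     6,624.5028
  7     1,375.00     1,064.4336     7,451.0355
  8    26,375.00    19,684.5241   157,476.1931
  Σ                 28,021.8759   189,607.2704
P = 28,021.8759; D_Mac = 6.76640 half-year periods = 3.38320 yrs; D_mod = 3.26170 yrs.
DV01 ≈ 3.26170 × 28,021.8759 × 0.0001 = 9.139902.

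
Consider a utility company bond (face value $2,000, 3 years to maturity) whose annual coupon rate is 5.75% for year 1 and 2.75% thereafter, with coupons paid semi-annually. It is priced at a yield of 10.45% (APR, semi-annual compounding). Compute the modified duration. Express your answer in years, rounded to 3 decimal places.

Periodic yield y = 0.05225. First find Macaulay duration:
  t   CF        PV=CF/(1+0.05225)^t    t·PV
  1        57.50        54.6448        54.6448
  2        57.50        51.9314       103.8628
  3        27.50        23.6035        70.8104
  4        27.50        22.4314        89.7257
  5        27.50        21.3176       106.5879
  6     2,027.50     1,493.6445     8,961.8673
  Σ                  1,667.5732     9,387.4989
P = 1,667.5732; Macaulay duration = 9,387.4989 / 1,667.5732 = 5.62944 half-year periods = 2.81472 years.
Modified duration = D_Mac / (1 + y) = 2.81472 / 1.05225 = 2.67495 years.

2.675 years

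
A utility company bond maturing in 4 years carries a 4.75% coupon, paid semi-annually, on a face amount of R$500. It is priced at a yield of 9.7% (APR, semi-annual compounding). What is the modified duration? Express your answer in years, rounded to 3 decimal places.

Periodic yield y = 0.0485. First find Macaulay duration:
  t   CF        PV=CF/(1+0.0485)^t    t·PV
  1       11.875        11.3257        11.3257
  2       11.875        10.8018        21.6036
  3       11.875        10.3022        30.9065
  4       11.875         9.8256        39.3025
  5       11.875         9.3711        46.8556
  6       11.875         8.9376        53.6259
  7       11.875         8.5242        59.6695
  8      511.875       350.4422     2,803.5379
  Σ                    419.5305     3,066.8271
P = 419.5305; Macaulay duration = 3,066.8271 / 419.5305 = 7.31014 half-year periods = 3.65507 years.
Modified duration = D_Mac / (1 + y) = 3.65507 / 1.0485 = 3.48600 years.

3.486 years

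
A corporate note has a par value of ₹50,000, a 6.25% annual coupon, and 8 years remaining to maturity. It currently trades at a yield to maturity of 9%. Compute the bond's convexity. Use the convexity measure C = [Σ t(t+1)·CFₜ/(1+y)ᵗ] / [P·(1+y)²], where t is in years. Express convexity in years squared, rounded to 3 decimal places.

44.662

With y = 0.09:
  t   CF        PV=CF/(1+0.09)^t    t·PV        t(t+1)·PV
  1     3,125.00     2,866.9725     2,866.9725       5,733.9450
  2     3,125.00     2,630.2500     5,260.5000      15,781.4999
  3     3,125.00     2,413.0734     7,239.2201      28,956.8805
  4     3,125.00     2,213.8288     8,855.3151      44,276.5757
  5     3,125.00     2,031.0356    10,155.1779      60,931.0675
  6     3,125.00     1,863.3354    11,180.0124      78,260.0867
  7     3,125.00     1,709.4820    11,966.3741      95,730.9928
  8    53,125.00    26,661.6461   213,293.1689   1,919,638.5197
  Σ                 42,389.6237   270,816.7410   2,249,309.5677
P = 42,389.6237.
Convexity = Σ t(t+1)·PV / [P·(1+y)²] = 2,249,309.5677 / (42,389.6237 × 1.188100) = 44.66185.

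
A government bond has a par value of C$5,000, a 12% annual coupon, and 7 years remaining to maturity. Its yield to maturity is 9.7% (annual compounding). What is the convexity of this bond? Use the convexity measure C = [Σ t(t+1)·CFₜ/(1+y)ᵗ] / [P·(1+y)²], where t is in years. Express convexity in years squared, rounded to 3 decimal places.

31.004

With y = 0.097:
  t   CF        PV=CF/(1+0.097)^t    t·PV        t(t+1)·PV
  1       600.00       546.9462       546.9462       1,093.8924
  2       600.00       498.5836       997.1672       2,991.5016
  3       600.00       454.4974     1,363.4921       5,453.9684
  4       600.00       414.3094     1,657.2374       8,286.1871
  5       600.00       377.6749     1,888.3745      11,330.2467
  6       600.00       344.2798     2,065.6785      14,459.7497
  7     5,600.00     2,929.1501    20,504.0510     164,032.4082
  Σ                  5,565.4413    29,022.9470     207,647.9542
P = 5,565.4413.
Convexity = Σ t(t+1)·PV / [P·(1+y)²] = 207,647.9542 / (5,565.4413 × 1.203409) = 31.00379.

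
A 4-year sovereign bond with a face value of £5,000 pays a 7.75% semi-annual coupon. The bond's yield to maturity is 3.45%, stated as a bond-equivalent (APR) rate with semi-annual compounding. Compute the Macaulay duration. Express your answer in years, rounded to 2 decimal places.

Periodic yield y = 0.01725. Discount each cash flow and weight by its period:
  t   CF        PV=CF/(1+0.01725)^t    t·PV
  1       193.75       190.4645       190.4645
  2       193.75       187.2347       374.4694
  3       193.75       184.0597       552.1790
  4       193.75       180.9385       723.7539
  5       193.75       177.8702       889.3511
  6       193.75       174.8540     1,049.1239
  7       193.75       171.8889     1,203.2223
  8     5,193.75     4,529.5958    36,236.7667
  Σ                  5,796.9062    41,219.3306
Price P = Σ PV = 5,796.9062.
Macaulay duration = Σ(t·PV) / P = 41,219.3306 / 5,796.9062 = 7.11057 half-year periods.
In years: 7.11057 / 2 = 3.55529 years.

3.56 years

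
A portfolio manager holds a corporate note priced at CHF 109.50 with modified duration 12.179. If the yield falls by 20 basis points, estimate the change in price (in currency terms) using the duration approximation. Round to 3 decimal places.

Duration approximation: ΔP/P ≈ -D_mod · Δy = -12.179 × (-0.002) = +0.024358.
ΔP ≈ 109.50 × (+0.024358) = +2.667201.

+CHF 2.667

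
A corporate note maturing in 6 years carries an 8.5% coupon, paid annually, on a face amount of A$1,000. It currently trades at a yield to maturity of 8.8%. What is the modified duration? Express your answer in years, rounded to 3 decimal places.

Periodic yield y = 0.088. First find Macaulay duration:
  t   CF        PV=CF/(1+0.088)^t    t·PV
  1        85.00        78.1250        78.1250
  2        85.00        71.8061       143.6121
  3        85.00        65.9982       197.9947
  4        85.00        60.6601       242.6405
  5        85.00        55.7538       278.7690
  6     1,085.00       654.1184     3,924.7104
  Σ                    986.4616     4,865.8517
P = 986.4616; Macaulay duration = 4,865.8517 / 986.4616 = 4.93263 years.
Modified duration = D_Mac / (1 + y) = 4.93263 / 1.088 = 4.53367 years.

4.534 years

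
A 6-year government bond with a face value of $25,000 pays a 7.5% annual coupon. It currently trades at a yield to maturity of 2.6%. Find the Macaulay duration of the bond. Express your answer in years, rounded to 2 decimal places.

Periodic yield y = 0.026. Discount each cash flow and weight by its year:
  t   CF        PV=CF/(1+0.026)^t    t·PV
  1     1,875.00     1,827.4854     1,827.4854
  2     1,875.00     1,781.1748     3,562.3497
  3     1,875.00     1,736.0379     5,208.1136
  4     1,875.00     1,692.0447     6,768.1788
  5     1,875.00     1,649.1664     8,245.8318
  6    26,875.00    23,039.0363   138,234.2176
  Σ                 31,724.9454   163,846.1767
Price P = Σ PV = 31,724.9454.
Macaulay duration = Σ(t·PV) / P = 163,846.1767 / 31,724.9454 = 5.16458 years.

5.16 years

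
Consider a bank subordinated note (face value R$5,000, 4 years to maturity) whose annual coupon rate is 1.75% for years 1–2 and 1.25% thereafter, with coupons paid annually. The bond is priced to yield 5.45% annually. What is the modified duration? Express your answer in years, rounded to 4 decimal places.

Periodic yield y = 0.0545. First find Macaulay duration:
  t   CF        PV=CF/(1+0.0545)^t    t·PV
  1        87.50        82.9777        82.9777
  2        87.50        78.6892       157.3783
  3        62.50        53.3016       159.9048
  4     5,062.50     4,094.2909    16,377.1637
  Σ                  4,309.2594    16,777.4246
P = 4,309.2594; Macaulay duration = 16,777.4246 / 4,309.2594 = 3.89334 years.
Modified duration = D_Mac / (1 + y) = 3.89334 / 1.0545 = 3.69212 years.

3.6921 years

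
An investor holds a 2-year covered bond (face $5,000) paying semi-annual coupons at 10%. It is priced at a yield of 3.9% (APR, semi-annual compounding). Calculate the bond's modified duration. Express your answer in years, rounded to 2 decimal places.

Periodic yield y = 0.0195. First find Macaulay duration:
  t   CF        PV=CF/(1+0.0195)^t    t·PV
  1       250.00       245.2182       245.2182
  2       250.00       240.5279       481.0559
  3       250.00       235.9274       707.7821
  4     5,250.00     4,859.7103    19,438.8413
  Σ                  5,581.3839    20,872.8975
P = 5,581.3839; Macaulay duration = 20,872.8975 / 5,581.3839 = 3.73974 half-year periods = 1.86987 years.
Modified duration = D_Mac / (1 + y) = 1.86987 / 1.0195 = 1.83410 years.

1.83 years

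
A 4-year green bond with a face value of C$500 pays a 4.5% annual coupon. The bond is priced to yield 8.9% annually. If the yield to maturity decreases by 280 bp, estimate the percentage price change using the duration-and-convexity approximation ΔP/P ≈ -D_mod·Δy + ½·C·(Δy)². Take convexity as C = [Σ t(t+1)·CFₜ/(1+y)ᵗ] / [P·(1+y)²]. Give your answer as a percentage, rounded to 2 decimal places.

+10.18%

With y = 0.089:
  t   CF        PV=CF/(1+0.089)^t    t·PV        t(t+1)·PV
  1        22.50        20.6612        20.6612          41.3223
  2        22.50        18.9726        37.9452         113.8356
  3        22.50        17.4220        52.2661         209.0644
  4       522.50       371.5137     1,486.0546       7,430.2730
  Σ                    428.5694     1,596.9271       7,794.4953
P = 428.5694; D_Mac = 3.72618 yrs; D_mod = 3.42165 yrs; C = 15.33596.
Duration effect: -3.42165 × (-0.028) = +0.095806
Convexity effect: 0.5 × 15.33596 × (-0.028)² = +0.0060117
ΔP/P ≈ +0.095806 + 0.0060117 = +0.101818 = +10.1818%.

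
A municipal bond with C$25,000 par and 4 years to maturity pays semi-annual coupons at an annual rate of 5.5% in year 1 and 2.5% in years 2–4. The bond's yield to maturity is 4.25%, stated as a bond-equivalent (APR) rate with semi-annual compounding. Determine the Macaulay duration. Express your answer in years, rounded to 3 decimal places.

Periodic yield y = 0.02125. Discount each cash flow and weight by its period:
  t   CF        PV=CF/(1+0.02125)^t    t·PV
  1       687.50       673.1946       673.1946
  2       687.50       659.1869     1,318.3738
  3       312.50       293.3957       880.1872
  4       312.50       287.2908     1,149.1633
  5       312.50       281.3129     1,406.5646
  6       312.50       275.4594     1,652.7564
  7       312.50       269.7277     1,888.0938
  8    25,312.50    21,393.3346   171,146.6770
  Σ                 24,132.9027   180,115.0107
Price P = Σ PV = 24,132.9027.
Macaulay duration = Σ(t·PV) / P = 180,115.0107 / 24,132.9027 = 7.46346 half-year periods.
In years: 7.46346 / 2 = 3.73173 years.

3.732 years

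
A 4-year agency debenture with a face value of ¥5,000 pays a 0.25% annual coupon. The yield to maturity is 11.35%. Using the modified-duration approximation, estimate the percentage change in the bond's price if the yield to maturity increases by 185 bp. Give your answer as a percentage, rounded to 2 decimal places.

Periodic yield y = 0.1135. Modified duration first:
  t   CF        PV=CF/(1+0.1135)^t    t·PV
  1        12.50        11.2259        11.2259
  2        12.50        10.0816        20.1632
  3        12.50         9.0540        27.1619
  4     5,012.50     3,260.5698    13,042.2792
  Σ                  3,290.9312    13,100.8302
P = 3,290.9312; D_Mac = 3.98089 yrs; D_mod = 3.98089/(1+0.1135) = 3.57511 yrs.
ΔP/P ≈ -D_mod · Δy = -3.57511 × (+0.0185) = -0.066140 = -6.6140%.

-6.61%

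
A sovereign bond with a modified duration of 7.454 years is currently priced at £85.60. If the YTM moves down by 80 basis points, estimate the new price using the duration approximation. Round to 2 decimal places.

Duration approximation: ΔP/P ≈ -D_mod · Δy = -7.454 × (-0.008) = +0.059632.
New price ≈ 85.60 × (1 + 0.059632) = 90.7044992.

£90.70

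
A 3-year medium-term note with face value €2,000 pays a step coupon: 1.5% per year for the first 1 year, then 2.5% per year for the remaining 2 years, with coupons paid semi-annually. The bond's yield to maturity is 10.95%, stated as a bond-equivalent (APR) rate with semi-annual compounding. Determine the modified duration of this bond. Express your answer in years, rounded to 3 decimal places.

2.769 years

Periodic yield y = 0.05475. First find Macaulay duration:
  t   CF        PV=CF/(1+0.05475)^t    t·PV
  1        15.00        14.2214        14.2214
  2        15.00        13.4832        26.9664
  3        25.00        21.3055        63.9165
  4        25.00        20.1996        80.7982
  5        25.00        19.1510        95.7552
  6     2,025.00     1,470.7126     8,824.2758
  Σ                  1,559.0733     9,105.9334
P = 1,559.0733; Macaulay duration = 9,105.9334 / 1,559.0733 = 5.84061 half-year periods = 2.92030 years.
Modified duration = D_Mac / (1 + y) = 2.92030 / 1.05475 = 2.76872 years.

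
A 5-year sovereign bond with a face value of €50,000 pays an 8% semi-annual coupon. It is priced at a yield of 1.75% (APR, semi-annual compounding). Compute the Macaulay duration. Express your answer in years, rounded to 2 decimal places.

4.33 years

Periodic yield y = 0.00875. Discount each cash flow and weight by its period:
  t   CF        PV=CF/(1+0.00875)^t    t·PV
  1     2,000.00     1,982.6518     1,982.6518
  2     2,000.00     1,965.4541     3,930.9081
  3     2,000.00     1,948.4055     5,845.2166
  4     2,000.00     1,931.5049     7,726.0194
  5     2,000.00     1,914.7508     9,573.7539
  6     2,000.00     1,898.1420    11,388.8523
  7     2,000.00     1,881.6774    13,171.7416
  8     2,000.00     1,865.3555    14,922.8441
  9     2,000.00     1,849.1752    16,642.5770
  10   52,000.00    47,661.5176   476,615.1756
  Σ                 64,898.6347   561,799.7404
Price P = Σ PV = 64,898.6347.
Macaulay duration = Σ(t·PV) / P = 561,799.7404 / 64,898.6347 = 8.65657 half-year periods.
In years: 8.65657 / 2 = 4.32829 years.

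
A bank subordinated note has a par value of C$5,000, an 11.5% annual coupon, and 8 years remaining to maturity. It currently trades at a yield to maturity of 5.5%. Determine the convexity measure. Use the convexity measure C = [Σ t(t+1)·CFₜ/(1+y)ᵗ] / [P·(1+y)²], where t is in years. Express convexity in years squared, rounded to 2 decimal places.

With y = 0.055:
  t   CF        PV=CF/(1+0.055)^t    t·PV        t(t+1)·PV
  1       575.00       545.0237       545.0237       1,090.0474
  2       575.00       516.6101     1,033.2203       3,099.6608
  3       575.00       489.6779     1,469.0336       5,876.1343
  4       575.00       464.1496     1,856.5985       9,282.9925
  5       575.00       439.9523     2,199.7613      13,198.5676
  6       575.00       417.0164     2,502.0981      17,514.6869
  7       575.00       395.2762     2,766.9332      22,135.4652
  8     5,575.00     3,632.6637    29,061.3096     261,551.7867
  Σ                  6,900.3698    41,433.9782     333,749.3415
P = 6,900.3698.
Convexity = Σ t(t+1)·PV / [P·(1+y)²] = 333,749.3415 / (6,900.3698 × 1.113025) = 43.45534.

43.46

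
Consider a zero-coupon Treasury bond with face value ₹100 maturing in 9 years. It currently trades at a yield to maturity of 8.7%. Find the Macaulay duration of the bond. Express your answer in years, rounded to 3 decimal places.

9.000 years

A zero-coupon bond has a single cash flow at maturity, so its Macaulay duration equals its maturity: 9 years.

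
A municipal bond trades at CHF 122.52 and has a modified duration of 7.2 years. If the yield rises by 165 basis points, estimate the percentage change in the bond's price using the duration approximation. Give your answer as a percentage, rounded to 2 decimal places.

-11.88%

Duration approximation: ΔP/P ≈ -D_mod · Δy = -7.2 × (+0.0165) = -0.118800.
As a percentage: -11.8800%.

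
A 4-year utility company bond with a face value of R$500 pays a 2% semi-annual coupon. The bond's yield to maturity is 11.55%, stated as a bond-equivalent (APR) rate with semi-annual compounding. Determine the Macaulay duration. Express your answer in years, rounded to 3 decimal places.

Periodic yield y = 0.05775. Discount each cash flow and weight by its period:
  t   CF        PV=CF/(1+0.05775)^t    t·PV
  1         5.00         4.7270         4.7270
  2         5.00         4.4689         8.9379
  3         5.00         4.2249        12.6748
  4         5.00         3.9943        15.9771
  5         5.00         3.7762        18.8810
  6         5.00         3.5700        21.4202
  7         5.00         3.3751        23.6258
  8       505.00       322.2754     2,578.2029
  Σ                    350.4119     2,684.4467
Price P = Σ PV = 350.4119.
Macaulay duration = Σ(t·PV) / P = 2,684.4467 / 350.4119 = 7.66083 half-year periods.
In years: 7.66083 / 2 = 3.83042 years.

3.830 years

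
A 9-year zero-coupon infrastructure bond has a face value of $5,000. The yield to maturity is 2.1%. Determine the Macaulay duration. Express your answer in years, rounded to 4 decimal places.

9.0000 years

A zero-coupon bond has a single cash flow at maturity, so its Macaulay duration equals its maturity: 9 years.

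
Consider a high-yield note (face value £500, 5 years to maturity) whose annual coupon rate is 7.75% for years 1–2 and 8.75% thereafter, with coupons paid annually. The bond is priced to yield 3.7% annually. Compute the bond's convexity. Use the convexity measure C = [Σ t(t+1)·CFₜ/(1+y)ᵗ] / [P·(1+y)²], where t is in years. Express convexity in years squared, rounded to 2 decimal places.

23.28

With y = 0.037:
  t   CF        PV=CF/(1+0.037)^t    t·PV        t(t+1)·PV
  1        38.75        37.3674        37.3674          74.7348
  2        38.75        36.0341        72.0683         216.2049
  3        43.75        39.2321       117.6964         470.7855
  4        43.75        37.8323       151.3293         756.6465
  5       543.75       453.4250     2,267.1251      13,602.7508
  Σ                    603.8910     2,645.5865      15,121.1224
P = 603.8910.
Convexity = Σ t(t+1)·PV / [P·(1+y)²] = 15,121.1224 / (603.8910 × 1.075369) = 23.28456.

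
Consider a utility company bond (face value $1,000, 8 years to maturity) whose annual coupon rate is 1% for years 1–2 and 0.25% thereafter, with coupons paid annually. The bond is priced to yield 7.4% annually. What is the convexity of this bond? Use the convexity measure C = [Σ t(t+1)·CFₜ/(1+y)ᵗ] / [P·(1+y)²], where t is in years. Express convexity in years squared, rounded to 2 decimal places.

With y = 0.074:
  t   CF        PV=CF/(1+0.074)^t    t·PV        t(t+1)·PV
  1        10.00         9.3110         9.3110          18.6220
  2        10.00         8.6694        17.3389          52.0167
  3         2.50         2.0180         6.0541          24.2163
  4         2.50         1.8790         7.5159          37.5797
  5         2.50         1.7495         8.7476          52.4856
  6         2.50         1.6290         9.7738          68.4169
  7         2.50         1.5167        10.6172          84.9372
  8     1,002.50       566.3047     4,530.4372      40,773.9351
  Σ                    593.0773     4,599.7957      41,112.2094
P = 593.0773.
Convexity = Σ t(t+1)·PV / [P·(1+y)²] = 41,112.2094 / (593.0773 × 1.153476) = 60.09674.

60.10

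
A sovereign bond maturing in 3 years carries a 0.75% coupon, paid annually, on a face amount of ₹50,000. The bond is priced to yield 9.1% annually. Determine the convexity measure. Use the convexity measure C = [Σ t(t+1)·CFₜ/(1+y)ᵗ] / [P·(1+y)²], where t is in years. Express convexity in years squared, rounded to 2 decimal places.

9.97

With y = 0.091:
  t   CF        PV=CF/(1+0.091)^t    t·PV        t(t+1)·PV
  1       375.00       343.7214       343.7214         687.4427
  2       375.00       315.0517       630.1033       1,890.3099
  3    50,375.00    38,791.8782   116,375.6346     465,502.5383
  Σ                 39,450.6512   117,349.4592     468,080.2909
P = 39,450.6512.
Convexity = Σ t(t+1)·PV / [P·(1+y)²] = 468,080.2909 / (39,450.6512 × 1.190281) = 9.96820.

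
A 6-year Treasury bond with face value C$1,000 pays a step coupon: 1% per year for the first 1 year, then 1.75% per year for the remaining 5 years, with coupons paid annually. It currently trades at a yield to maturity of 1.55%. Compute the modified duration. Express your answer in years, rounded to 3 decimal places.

5.696 years

Periodic yield y = 0.0155. First find Macaulay duration:
  t   CF        PV=CF/(1+0.0155)^t    t·PV
  1        10.00         9.8474         9.8474
  2        17.50        16.9699        33.9397
  3        17.50        16.7108        50.1325
  4        17.50        16.4558        65.8231
  5        17.50        16.2046        81.0230
  6     1,017.50       927.8010     5,566.8062
  Σ                  1,003.9895     5,807.5719
P = 1,003.9895; Macaulay duration = 5,807.5719 / 1,003.9895 = 5.78449 years.
Modified duration = D_Mac / (1 + y) = 5.78449 / 1.0155 = 5.69620 years.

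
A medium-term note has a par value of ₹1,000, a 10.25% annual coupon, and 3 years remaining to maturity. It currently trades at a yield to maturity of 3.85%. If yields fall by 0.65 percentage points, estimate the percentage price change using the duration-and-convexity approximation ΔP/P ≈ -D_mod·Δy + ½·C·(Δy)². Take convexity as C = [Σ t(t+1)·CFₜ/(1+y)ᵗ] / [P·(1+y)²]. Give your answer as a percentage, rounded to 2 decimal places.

+1.74%

With y = 0.0385:
  t   CF        PV=CF/(1+0.0385)^t    t·PV        t(t+1)·PV
  1       102.50        98.7000        98.7000         197.4001
  2       102.50        95.0410       190.0819         570.2458
  3     1,102.50       984.3716     2,953.1149      11,812.4597
  Σ                  1,178.1127     3,241.8969      12,580.1057
P = 1,178.1127; D_Mac = 2.75177 yrs; D_mod = 2.64976 yrs; C = 9.90112.
Duration effect: -2.64976 × (-0.0065) = +0.017223
Convexity effect: 0.5 × 9.90112 × (-0.0065)² = +0.0002092
ΔP/P ≈ +0.017223 + 0.0002092 = +0.017433 = +1.7433%.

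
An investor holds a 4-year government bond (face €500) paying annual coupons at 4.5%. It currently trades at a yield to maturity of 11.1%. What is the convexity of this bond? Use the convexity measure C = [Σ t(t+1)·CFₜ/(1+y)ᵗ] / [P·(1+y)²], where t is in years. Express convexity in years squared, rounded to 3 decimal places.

With y = 0.111:
  t   CF        PV=CF/(1+0.111)^t    t·PV        t(t+1)·PV
  1        22.50        20.2520        20.2520          40.5041
  2        22.50        18.2286        36.4573         109.3719
  3        22.50        16.4074        49.2223         196.8891
  4       522.50       342.9494     1,371.7976       6,858.9882
  Σ                    397.8375     1,477.7292       7,205.7532
P = 397.8375.
Convexity = Σ t(t+1)·PV / [P·(1+y)²] = 7,205.7532 / (397.8375 × 1.234321) = 14.67390.

14.674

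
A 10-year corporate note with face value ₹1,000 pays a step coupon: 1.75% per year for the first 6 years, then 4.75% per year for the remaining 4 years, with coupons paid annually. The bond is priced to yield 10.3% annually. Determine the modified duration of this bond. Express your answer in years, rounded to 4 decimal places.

Periodic yield y = 0.103. First find Macaulay duration:
  t   CF        PV=CF/(1+0.103)^t    t·PV
  1        17.50        15.8658        15.8658
  2        17.50        14.3842        28.7685
  3        17.50        13.0410        39.1231
  4        17.50        11.8232        47.2929
  5        17.50        10.7192        53.5958
  6        17.50         9.7182        58.3091
  7        47.50        23.9147       167.4029
  8        47.50        21.6815       173.4521
  9        47.50        19.6569       176.9117
  10    1,047.50       393.0058     3,930.0575
  Σ                    533.8105     4,690.7793
P = 533.8105; Macaulay duration = 4,690.7793 / 533.8105 = 8.78735 years.
Modified duration = D_Mac / (1 + y) = 8.78735 / 1.103 = 7.96677 years.

7.9668 years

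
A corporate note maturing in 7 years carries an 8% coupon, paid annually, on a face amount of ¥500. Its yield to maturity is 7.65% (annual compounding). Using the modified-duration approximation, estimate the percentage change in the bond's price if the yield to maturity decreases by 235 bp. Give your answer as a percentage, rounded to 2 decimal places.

Periodic yield y = 0.0765. Modified duration first:
  t   CF        PV=CF/(1+0.0765)^t    t·PV
  1        40.00        37.1575        37.1575
  2        40.00        34.5169        69.0338
  3        40.00        32.0640        96.1920
  4        40.00        29.7854       119.1417
  5        40.00        27.6688       138.3438
  6        40.00        25.7025       154.2151
  7       540.00       322.3261     2,256.2829
  Σ                    509.2212     2,870.3670
P = 509.2212; D_Mac = 5.63678 yrs; D_mod = 5.63678/(1+0.0765) = 5.23621 yrs.
ΔP/P ≈ -D_mod · Δy = -5.23621 × (-0.0235) = +0.123051 = +12.3051%.

+12.31%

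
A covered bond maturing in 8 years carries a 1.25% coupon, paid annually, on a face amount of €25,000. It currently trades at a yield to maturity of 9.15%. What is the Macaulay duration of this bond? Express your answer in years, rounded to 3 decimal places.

Periodic yield y = 0.0915. Discount each cash flow and weight by its year:
  t   CF        PV=CF/(1+0.0915)^t    t·PV
  1       312.50       286.3033       286.3033
  2       312.50       262.3026       524.6051
  3       312.50       240.3139       720.9416
  4       312.50       220.1684       880.6738
  5       312.50       201.7118     1,008.5590
  6       312.50       184.8024     1,108.8143
  7       312.50       169.3105     1,185.1734
  8    25,312.50    12,564.4974   100,515.9791
  Σ                 14,129.4102   106,231.0495
Price P = Σ PV = 14,129.4102.
Macaulay duration = Σ(t·PV) / P = 106,231.0495 / 14,129.4102 = 7.51843 years.

7.518 years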